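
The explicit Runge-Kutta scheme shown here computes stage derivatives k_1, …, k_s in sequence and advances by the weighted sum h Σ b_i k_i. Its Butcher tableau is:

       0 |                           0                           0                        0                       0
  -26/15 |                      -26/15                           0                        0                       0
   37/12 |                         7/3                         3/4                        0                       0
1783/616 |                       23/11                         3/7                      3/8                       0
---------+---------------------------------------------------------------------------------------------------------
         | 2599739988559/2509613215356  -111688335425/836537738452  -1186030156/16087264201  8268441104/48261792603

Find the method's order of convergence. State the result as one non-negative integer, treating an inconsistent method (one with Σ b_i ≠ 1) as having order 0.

3

b = (2599739988559/2509613215356, -111688335425/836537738452, -1186030156/16087264201, 8268441104/48261792603)
c = (0, -26/15, 37/12, 1783/616)
Ac = (0, 0, -13/10, 463/1120)
Σ b_i: 2599739988559/2509613215356·1 + (-111688335425/836537738452)·1 + (-1186030156/16087264201)·1 + 8268441104/48261792603·1 = 1 ✓
b·c: (-111688335425/836537738452)·(-26/15) + (-1186030156/16087264201)·37/12 + 8268441104/48261792603·1783/616 = 1/2 ✓
b·c²: (-111688335425/836537738452)·676/225 + (-1186030156/16087264201)·1369/144 + 8268441104/48261792603·3179089/379456 = 1/3 ✓
b·Ac: (-1186030156/16087264201)·(-13/10) + 8268441104/48261792603·463/1120 = 1/6 ✓
b·c³: (-111688335425/836537738452)·(-17576/3375) + (-1186030156/16087264201)·50653/1728 + 8268441104/48261792603·5668315687/233744896 = 14388600445319669/5351267563820640 ≠ 1/4 ⇒ order 3.
b·(c∘Ac): (-1186030156/16087264201)·(-481/120) + 8268441104/48261792603·825529/689920 = 644151424977/1286981136080 ≠ 1/8
b·Ac²: (-1186030156/16087264201)·169/75 + 8268441104/48261792603·108701/22400 = 1284275689471/1930471704120 ≠ 1/12
b·A²c: 8268441104/48261792603·(-39/80) = -6718108397/80436321005 ≠ 1/24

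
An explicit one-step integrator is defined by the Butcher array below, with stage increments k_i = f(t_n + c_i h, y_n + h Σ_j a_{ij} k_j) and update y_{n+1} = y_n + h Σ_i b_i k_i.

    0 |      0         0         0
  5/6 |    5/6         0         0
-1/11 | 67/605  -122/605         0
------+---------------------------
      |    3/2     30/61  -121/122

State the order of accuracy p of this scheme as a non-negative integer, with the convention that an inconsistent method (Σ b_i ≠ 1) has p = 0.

3

b = (3/2, 30/61, -121/122)
c = (0, 5/6, -1/11)
Ac = (0, 0, -61/363)
Σ b_i: 3/2·1 + 30/61·1 + (-121/122)·1 = 1 ✓
b·c: 30/61·5/6 + (-121/122)·(-1/11) = 1/2 ✓
b·c²: 30/61·25/36 + (-121/122)·1/121 = 1/3 ✓
b·Ac: (-121/122)·(-61/363) = 1/6 ✓; 3 stages ⇒ order 3.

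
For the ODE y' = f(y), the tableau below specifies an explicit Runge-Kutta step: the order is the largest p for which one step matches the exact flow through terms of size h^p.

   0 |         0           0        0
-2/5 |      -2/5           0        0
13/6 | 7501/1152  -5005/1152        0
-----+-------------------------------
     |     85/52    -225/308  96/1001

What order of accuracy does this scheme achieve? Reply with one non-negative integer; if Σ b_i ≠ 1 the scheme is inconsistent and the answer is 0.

b = (85/52, -225/308, 96/1001)
c = (0, -2/5, 13/6)
Ac = (0, 0, 1001/576)
Σ b_i: 85/52·1 + (-225/308)·1 + 96/1001·1 = 1 ✓
b·c: (-225/308)·(-2/5) + 96/1001·13/6 = 1/2 ✓
b·c²: (-225/308)·4/25 + 96/1001·169/36 = 1/3 ✓
b·Ac: 96/1001·1001/576 = 1/6 ✓; 3 stages ⇒ order 3.

3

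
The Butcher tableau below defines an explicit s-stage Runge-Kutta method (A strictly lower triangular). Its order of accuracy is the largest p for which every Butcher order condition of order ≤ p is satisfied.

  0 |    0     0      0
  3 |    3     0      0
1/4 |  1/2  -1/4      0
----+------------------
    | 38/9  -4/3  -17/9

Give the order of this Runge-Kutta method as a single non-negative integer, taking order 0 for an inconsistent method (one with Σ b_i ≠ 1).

b = (38/9, -4/3, -17/9)
c = (0, 3, 1/4)
Ac = (0, 0, -3/4)
Σ b_i: 38/9·1 + (-4/3)·1 + (-17/9)·1 = 1 ✓
b·c: (-4/3)·3 + (-17/9)·1/4 = -161/36 ≠ 1/2 ⇒ order 1.

1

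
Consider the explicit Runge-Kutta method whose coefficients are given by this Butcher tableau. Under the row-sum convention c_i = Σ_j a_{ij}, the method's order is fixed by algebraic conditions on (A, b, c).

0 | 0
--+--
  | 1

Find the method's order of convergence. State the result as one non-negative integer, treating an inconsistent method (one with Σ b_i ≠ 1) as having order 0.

b = (1)
c = (0)
Σ b_i: 1·1 = 1 ✓; 1 stage ⇒ order 1.

1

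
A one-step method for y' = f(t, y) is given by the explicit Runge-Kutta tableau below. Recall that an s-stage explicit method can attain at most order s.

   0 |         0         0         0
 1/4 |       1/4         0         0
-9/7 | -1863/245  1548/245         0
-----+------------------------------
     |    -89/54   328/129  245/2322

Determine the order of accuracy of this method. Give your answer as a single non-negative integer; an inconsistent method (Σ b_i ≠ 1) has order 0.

b = (-89/54, 328/129, 245/2322)
c = (0, 1/4, -9/7)
Ac = (0, 0, 387/245)
Σ b_i: (-89/54)·1 + 328/129·1 + 245/2322·1 = 1 ✓
b·c: 328/129·1/4 + 245/2322·(-9/7) = 1/2 ✓
b·c²: 328/129·1/16 + 245/2322·81/49 = 1/3 ✓
b·Ac: 245/2322·387/245 = 1/6 ✓; 3 stages ⇒ order 3.

3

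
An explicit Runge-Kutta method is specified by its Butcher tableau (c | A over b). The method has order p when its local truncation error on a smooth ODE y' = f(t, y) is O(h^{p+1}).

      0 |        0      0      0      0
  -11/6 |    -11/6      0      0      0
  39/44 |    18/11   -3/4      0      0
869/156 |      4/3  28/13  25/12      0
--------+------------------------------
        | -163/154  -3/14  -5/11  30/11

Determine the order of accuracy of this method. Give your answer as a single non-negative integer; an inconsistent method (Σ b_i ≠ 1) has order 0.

b = (-163/154, -3/14, -5/11, 30/11)
c = (0, -11/6, 39/44, 869/156)
Ac = (0, 0, 11/8, -14429/6864)
Σ b_i: (-163/154)·1 + (-3/14)·1 + (-5/11)·1 + 30/11·1 = 1 ✓
b·c: (-3/14)·(-11/6) + (-5/11)·39/44 + 30/11·869/156 = 167172/11011 ≠ 1/2 ⇒ order 1.

1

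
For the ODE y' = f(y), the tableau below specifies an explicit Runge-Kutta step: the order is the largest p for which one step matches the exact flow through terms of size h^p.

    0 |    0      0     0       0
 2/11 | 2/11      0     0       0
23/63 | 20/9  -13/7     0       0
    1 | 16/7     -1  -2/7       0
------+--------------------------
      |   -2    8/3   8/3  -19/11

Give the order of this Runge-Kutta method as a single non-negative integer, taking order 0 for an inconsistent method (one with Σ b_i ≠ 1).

b = (-2, 8/3, 8/3, -19/11)
c = (0, 2/11, 23/63, 1)
Ac = (0, 0, -26/77, -1388/4851)
Σ b_i: (-2)·1 + 8/3·1 + 8/3·1 + (-19/11)·1 = 53/33 ≠ 1 ⇒ order 0.

0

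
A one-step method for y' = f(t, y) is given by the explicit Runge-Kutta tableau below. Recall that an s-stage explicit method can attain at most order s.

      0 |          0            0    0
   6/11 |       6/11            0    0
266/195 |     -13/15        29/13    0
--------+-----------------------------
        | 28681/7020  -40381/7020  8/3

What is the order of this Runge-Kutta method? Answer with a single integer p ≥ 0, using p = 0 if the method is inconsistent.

2

b = (28681/7020, -40381/7020, 8/3)
c = (0, 6/11, 266/195)
Ac = (0, 0, 174/143)
Σ b_i: 28681/7020·1 + (-40381/7020)·1 + 8/3·1 = 1 ✓
b·c: (-40381/7020)·6/11 + 8/3·266/195 = 1/2 ✓
b·c²: (-40381/7020)·36/121 + 8/3·70756/38025 = 4078993/1254825 ≠ 1/3 ⇒ order 2.
b·Ac: 8/3·174/143 = 464/143 ≠ 1/6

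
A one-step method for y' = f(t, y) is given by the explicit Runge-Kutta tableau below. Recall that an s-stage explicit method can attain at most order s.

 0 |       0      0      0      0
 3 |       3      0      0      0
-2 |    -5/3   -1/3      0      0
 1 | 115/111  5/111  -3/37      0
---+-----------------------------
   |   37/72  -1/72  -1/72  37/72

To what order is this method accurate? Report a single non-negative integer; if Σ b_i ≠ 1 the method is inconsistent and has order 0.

b = (37/72, -1/72, -1/72, 37/72)
c = (0, 3, -2, 1)
Ac = (0, 0, -1, 11/37)
Σ b_i: 37/72·1 + (-1/72)·1 + (-1/72)·1 + 37/72·1 = 1 ✓
b·c: (-1/72)·3 + (-1/72)·(-2) + 37/72·1 = 1/2 ✓
b·c²: (-1/72)·9 + (-1/72)·4 + 37/72·1 = 1/3 ✓
b·Ac: (-1/72)·(-1) + 37/72·11/37 = 1/6 ✓
b·c³: (-1/72)·27 + (-1/72)·(-8) + 37/72·1 = 1/4 ✓
b·(c∘Ac): (-1/72)·2 + 37/72·11/37 = 1/8 ✓
b·Ac²: (-1/72)·(-3) + 37/72·3/37 = 1/12 ✓
b·A²c: 37/72·3/37 = 1/24 ✓; 4 stages ⇒ order 4.

4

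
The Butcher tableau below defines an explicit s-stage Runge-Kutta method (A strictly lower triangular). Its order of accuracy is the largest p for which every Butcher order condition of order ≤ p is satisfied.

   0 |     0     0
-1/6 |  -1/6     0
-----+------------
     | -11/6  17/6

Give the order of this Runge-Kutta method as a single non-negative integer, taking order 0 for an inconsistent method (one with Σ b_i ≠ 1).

b = (-11/6, 17/6)
c = (0, -1/6)
Σ b_i: (-11/6)·1 + 17/6·1 = 1 ✓
b·c: 17/6·(-1/6) = -17/36 ≠ 1/2 ⇒ order 1.

1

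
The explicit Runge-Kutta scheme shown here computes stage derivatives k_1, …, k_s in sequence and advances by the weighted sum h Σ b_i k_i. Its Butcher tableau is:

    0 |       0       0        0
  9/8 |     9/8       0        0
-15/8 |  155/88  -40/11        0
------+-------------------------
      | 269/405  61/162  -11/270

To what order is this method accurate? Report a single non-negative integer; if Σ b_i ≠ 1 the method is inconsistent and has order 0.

b = (269/405, 61/162, -11/270)
c = (0, 9/8, -15/8)
Ac = (0, 0, -45/11)
Σ b_i: 269/405·1 + 61/162·1 + (-11/270)·1 = 1 ✓
b·c: 61/162·9/8 + (-11/270)·(-15/8) = 1/2 ✓
b·c²: 61/162·81/64 + (-11/270)·225/64 = 1/3 ✓
b·Ac: (-11/270)·(-45/11) = 1/6 ✓; 3 stages ⇒ order 3.

3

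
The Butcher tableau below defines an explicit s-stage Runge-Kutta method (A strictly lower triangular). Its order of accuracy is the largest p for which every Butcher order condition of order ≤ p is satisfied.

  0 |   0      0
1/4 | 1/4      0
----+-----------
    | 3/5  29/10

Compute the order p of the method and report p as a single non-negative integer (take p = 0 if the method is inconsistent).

b = (3/5, 29/10)
c = (0, 1/4)
Σ b_i: 3/5·1 + 29/10·1 = 7/2 ≠ 1 ⇒ order 0.

0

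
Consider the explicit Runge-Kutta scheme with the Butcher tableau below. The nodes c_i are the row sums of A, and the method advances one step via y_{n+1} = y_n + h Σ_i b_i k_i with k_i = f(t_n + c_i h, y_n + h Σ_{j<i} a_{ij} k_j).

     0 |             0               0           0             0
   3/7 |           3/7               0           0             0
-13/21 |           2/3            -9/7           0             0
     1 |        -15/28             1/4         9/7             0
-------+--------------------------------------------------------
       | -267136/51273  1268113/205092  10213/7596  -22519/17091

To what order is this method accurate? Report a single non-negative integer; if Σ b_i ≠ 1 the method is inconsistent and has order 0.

3

b = (-267136/51273, 1268113/205092, 10213/7596, -22519/17091)
c = (0, 3/7, -13/21, 1)
Ac = (0, 0, -27/49, -135/196)
Σ b_i: (-267136/51273)·1 + 1268113/205092·1 + 10213/7596·1 + (-22519/17091)·1 = 1 ✓
b·c: 1268113/205092·3/7 + 10213/7596·(-13/21) + (-22519/17091)·1 = 1/2 ✓
b·c²: 1268113/205092·9/49 + 10213/7596·169/441 + (-22519/17091)·1 = 1/3 ✓
b·Ac: 10213/7596·(-27/49) + (-22519/17091)·(-135/196) = 1/6 ✓
b·c³: 1268113/205092·27/343 + 10213/7596·(-2197/9261) + (-22519/17091)·1 = -5777651/5024754 ≠ 1/4 ⇒ order 3.
b·(c∘Ac): 10213/7596·117/343 + (-22519/17091)·(-135/196) = 42374/31017 ≠ 1/8
b·Ac²: 10213/7596·(-81/343) + (-22519/17091)·739/1372 = -1720487/1674918 ≠ 1/12
b·A²c: (-22519/17091)·(-243/343) = 9651/10339 ≠ 1/24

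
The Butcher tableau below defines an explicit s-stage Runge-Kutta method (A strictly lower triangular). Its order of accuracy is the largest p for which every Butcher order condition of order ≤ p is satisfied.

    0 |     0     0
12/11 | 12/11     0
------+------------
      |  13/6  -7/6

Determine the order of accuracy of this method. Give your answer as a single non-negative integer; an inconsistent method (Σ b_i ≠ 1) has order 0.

1

b = (13/6, -7/6)
c = (0, 12/11)
Σ b_i: 13/6·1 + (-7/6)·1 = 1 ✓
b·c: (-7/6)·12/11 = -14/11 ≠ 1/2 ⇒ order 1.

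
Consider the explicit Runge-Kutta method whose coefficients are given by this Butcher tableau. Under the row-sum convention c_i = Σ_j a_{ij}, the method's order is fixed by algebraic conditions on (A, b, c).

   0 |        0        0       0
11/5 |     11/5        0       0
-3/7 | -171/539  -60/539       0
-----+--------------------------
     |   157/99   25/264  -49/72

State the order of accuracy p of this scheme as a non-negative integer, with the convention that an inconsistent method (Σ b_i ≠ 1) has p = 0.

b = (157/99, 25/264, -49/72)
c = (0, 11/5, -3/7)
Ac = (0, 0, -12/49)
Σ b_i: 157/99·1 + 25/264·1 + (-49/72)·1 = 1 ✓
b·c: 25/264·11/5 + (-49/72)·(-3/7) = 1/2 ✓
b·c²: 25/264·121/25 + (-49/72)·9/49 = 1/3 ✓
b·Ac: (-49/72)·(-12/49) = 1/6 ✓; 3 stages ⇒ order 3.

3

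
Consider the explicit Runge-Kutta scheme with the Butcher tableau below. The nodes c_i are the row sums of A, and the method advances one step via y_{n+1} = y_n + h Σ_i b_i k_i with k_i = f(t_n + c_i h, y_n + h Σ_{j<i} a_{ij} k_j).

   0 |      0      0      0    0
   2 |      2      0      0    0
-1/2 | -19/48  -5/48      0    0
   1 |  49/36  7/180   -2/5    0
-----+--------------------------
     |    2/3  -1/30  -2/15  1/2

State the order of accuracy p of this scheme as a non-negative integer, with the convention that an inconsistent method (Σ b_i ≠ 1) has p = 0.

4

b = (2/3, -1/30, -2/15, 1/2)
c = (0, 2, -1/2, 1)
Ac = (0, 0, -5/24, 5/18)
Σ b_i: 2/3·1 + (-1/30)·1 + (-2/15)·1 + 1/2·1 = 1 ✓
b·c: (-1/30)·2 + (-2/15)·(-1/2) + 1/2·1 = 1/2 ✓
b·c²: (-1/30)·4 + (-2/15)·1/4 + 1/2·1 = 1/3 ✓
b·Ac: (-2/15)·(-5/24) + 1/2·5/18 = 1/6 ✓
b·c³: (-1/30)·8 + (-2/15)·(-1/8) + 1/2·1 = 1/4 ✓
b·(c∘Ac): (-2/15)·5/48 + 1/2·5/18 = 1/8 ✓
b·Ac²: (-2/15)·(-5/12) + 1/2·1/18 = 1/12 ✓
b·A²c: 1/2·1/12 = 1/24 ✓; 4 stages ⇒ order 4.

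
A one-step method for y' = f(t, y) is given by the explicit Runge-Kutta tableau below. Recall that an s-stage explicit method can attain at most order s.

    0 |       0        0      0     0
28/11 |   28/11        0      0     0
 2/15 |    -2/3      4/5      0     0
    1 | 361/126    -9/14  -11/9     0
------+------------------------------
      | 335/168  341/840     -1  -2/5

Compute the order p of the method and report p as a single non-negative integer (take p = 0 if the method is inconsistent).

b = (335/168, 341/840, -1, -2/5)
c = (0, 28/11, 2/15, 1)
Ac = (0, 0, 112/55, -2672/1485)
Σ b_i: 335/168·1 + 341/840·1 + (-1)·1 + (-2/5)·1 = 1 ✓
b·c: 341/840·28/11 + (-1)·2/15 + (-2/5)·1 = 1/2 ✓
b·c²: 341/840·784/121 + (-1)·4/225 + (-2/5)·1 = 5476/2475 ≠ 1/3 ⇒ order 2.
b·Ac: (-1)·112/55 + (-2/5)·(-2672/1485) = -9776/7425 ≠ 1/6

2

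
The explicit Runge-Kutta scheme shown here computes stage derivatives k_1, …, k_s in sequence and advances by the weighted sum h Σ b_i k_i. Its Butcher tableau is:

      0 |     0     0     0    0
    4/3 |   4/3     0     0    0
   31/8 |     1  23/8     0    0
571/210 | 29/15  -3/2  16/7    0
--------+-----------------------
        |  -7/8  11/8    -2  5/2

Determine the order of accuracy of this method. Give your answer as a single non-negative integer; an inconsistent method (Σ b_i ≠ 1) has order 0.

1

b = (-7/8, 11/8, -2, 5/2)
c = (0, 4/3, 31/8, 571/210)
Ac = (0, 0, 23/6, 48/7)
Σ b_i: (-7/8)·1 + 11/8·1 + (-2)·1 + 5/2·1 = 1 ✓
b·c: 11/8·4/3 + (-2)·31/8 + 5/2·571/210 = 37/42 ≠ 1/2 ⇒ order 1.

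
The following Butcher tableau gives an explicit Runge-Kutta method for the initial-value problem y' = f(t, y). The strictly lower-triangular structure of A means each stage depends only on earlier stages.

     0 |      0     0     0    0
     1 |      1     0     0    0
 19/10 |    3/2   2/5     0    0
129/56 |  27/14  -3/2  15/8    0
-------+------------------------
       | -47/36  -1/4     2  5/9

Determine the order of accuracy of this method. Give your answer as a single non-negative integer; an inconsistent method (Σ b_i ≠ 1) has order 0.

1

b = (-47/36, -1/4, 2, 5/9)
c = (0, 1, 19/10, 129/56)
Ac = (0, 0, 2/5, 33/16)
Σ b_i: (-47/36)·1 + (-1/4)·1 + 2·1 + 5/9·1 = 1 ✓
b·c: (-1/4)·1 + 2·19/10 + 5/9·129/56 = 4057/840 ≠ 1/2 ⇒ order 1.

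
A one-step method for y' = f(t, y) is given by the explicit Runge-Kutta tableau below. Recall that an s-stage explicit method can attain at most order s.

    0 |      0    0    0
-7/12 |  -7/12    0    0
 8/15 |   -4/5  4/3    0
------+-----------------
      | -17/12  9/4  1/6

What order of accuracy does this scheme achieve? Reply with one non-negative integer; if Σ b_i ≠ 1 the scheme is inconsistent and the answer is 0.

b = (-17/12, 9/4, 1/6)
c = (0, -7/12, 8/15)
Ac = (0, 0, -7/9)
Σ b_i: (-17/12)·1 + 9/4·1 + 1/6·1 = 1 ✓
b·c: 9/4·(-7/12) + 1/6·8/15 = -881/720 ≠ 1/2 ⇒ order 1.

1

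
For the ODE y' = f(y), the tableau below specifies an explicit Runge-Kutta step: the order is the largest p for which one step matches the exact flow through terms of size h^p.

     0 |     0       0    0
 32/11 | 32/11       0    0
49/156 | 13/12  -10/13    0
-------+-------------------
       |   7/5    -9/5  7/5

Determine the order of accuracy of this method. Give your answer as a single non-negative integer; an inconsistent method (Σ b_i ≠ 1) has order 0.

b = (7/5, -9/5, 7/5)
c = (0, 32/11, 49/156)
Ac = (0, 0, -320/143)
Σ b_i: 7/5·1 + (-9/5)·1 + 7/5·1 = 1 ✓
b·c: (-9/5)·32/11 + 7/5·49/156 = -8231/1716 ≠ 1/2 ⇒ order 1.

1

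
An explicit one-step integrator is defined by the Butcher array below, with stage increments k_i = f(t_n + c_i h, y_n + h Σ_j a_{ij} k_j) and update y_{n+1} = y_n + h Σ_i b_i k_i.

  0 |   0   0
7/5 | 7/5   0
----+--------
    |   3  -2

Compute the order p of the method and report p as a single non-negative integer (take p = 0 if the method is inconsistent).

b = (3, -2)
c = (0, 7/5)
Σ b_i: 3·1 + (-2)·1 = 1 ✓
b·c: (-2)·7/5 = -14/5 ≠ 1/2 ⇒ order 1.

1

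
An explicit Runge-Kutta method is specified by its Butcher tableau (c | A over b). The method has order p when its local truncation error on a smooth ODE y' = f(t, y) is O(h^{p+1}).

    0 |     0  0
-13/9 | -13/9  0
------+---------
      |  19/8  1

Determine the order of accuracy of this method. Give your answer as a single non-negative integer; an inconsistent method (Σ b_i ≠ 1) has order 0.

b = (19/8, 1)
c = (0, -13/9)
Σ b_i: 19/8·1 + 1·1 = 27/8 ≠ 1 ⇒ order 0.

0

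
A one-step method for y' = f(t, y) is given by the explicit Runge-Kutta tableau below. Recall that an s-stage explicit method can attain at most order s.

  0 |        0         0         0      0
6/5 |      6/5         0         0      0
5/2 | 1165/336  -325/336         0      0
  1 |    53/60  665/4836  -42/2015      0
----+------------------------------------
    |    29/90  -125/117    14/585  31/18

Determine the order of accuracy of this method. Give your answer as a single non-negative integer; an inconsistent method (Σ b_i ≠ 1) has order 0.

b = (29/90, -125/117, 14/585, 31/18)
c = (0, 6/5, 5/2, 1)
Ac = (0, 0, -65/56, 7/62)
Σ b_i: 29/90·1 + (-125/117)·1 + 14/585·1 + 31/18·1 = 1 ✓
b·c: (-125/117)·6/5 + 14/585·5/2 + 31/18·1 = 1/2 ✓
b·c²: (-125/117)·36/25 + 14/585·25/4 + 31/18·1 = 1/3 ✓
b·Ac: 14/585·(-65/56) + 31/18·7/62 = 1/6 ✓
b·c³: (-125/117)·216/125 + 14/585·125/8 + 31/18·1 = 1/4 ✓
b·(c∘Ac): 14/585·(-325/112) + 31/18·7/62 = 1/8 ✓
b·Ac²: 14/585·(-39/28) + 31/18·21/310 = 1/12 ✓
b·A²c: 31/18·3/124 = 1/24 ✓; 4 stages ⇒ order 4.

4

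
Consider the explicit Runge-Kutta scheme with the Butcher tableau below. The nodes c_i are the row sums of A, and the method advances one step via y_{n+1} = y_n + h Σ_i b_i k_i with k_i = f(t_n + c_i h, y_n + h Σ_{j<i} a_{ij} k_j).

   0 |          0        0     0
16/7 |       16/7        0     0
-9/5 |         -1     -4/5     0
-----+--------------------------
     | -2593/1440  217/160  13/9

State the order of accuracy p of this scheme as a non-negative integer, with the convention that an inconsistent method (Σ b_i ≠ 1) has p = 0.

2

b = (-2593/1440, 217/160, 13/9)
c = (0, 16/7, -9/5)
Ac = (0, 0, -64/35)
Σ b_i: (-2593/1440)·1 + 217/160·1 + 13/9·1 = 1 ✓
b·c: 217/160·16/7 + 13/9·(-9/5) = 1/2 ✓
b·c²: 217/160·256/49 + 13/9·81/25 = 2059/175 ≠ 1/3 ⇒ order 2.
b·Ac: 13/9·(-64/35) = -832/315 ≠ 1/6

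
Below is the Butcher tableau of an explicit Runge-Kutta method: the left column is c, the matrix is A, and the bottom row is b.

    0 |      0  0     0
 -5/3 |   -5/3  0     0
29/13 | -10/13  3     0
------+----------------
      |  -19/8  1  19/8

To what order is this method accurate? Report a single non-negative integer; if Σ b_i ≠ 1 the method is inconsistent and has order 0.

1

b = (-19/8, 1, 19/8)
c = (0, -5/3, 29/13)
Ac = (0, 0, -5)
Σ b_i: (-19/8)·1 + 1·1 + 19/8·1 = 1 ✓
b·c: 1·(-5/3) + 19/8·29/13 = 1133/312 ≠ 1/2 ⇒ order 1.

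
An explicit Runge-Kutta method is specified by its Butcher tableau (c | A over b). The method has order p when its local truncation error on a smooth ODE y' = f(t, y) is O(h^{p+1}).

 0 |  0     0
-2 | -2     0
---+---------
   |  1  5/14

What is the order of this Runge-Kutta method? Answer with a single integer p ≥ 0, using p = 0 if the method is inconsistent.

0

b = (1, 5/14)
c = (0, -2)
Σ b_i: 1·1 + 5/14·1 = 19/14 ≠ 1 ⇒ order 0.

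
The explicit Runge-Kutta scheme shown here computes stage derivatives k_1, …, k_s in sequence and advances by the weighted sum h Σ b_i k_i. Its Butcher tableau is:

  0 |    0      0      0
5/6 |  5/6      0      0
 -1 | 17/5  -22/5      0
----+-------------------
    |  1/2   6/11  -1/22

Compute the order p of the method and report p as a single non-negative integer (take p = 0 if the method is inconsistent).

3

b = (1/2, 6/11, -1/22)
c = (0, 5/6, -1)
Ac = (0, 0, -11/3)
Σ b_i: 1/2·1 + 6/11·1 + (-1/22)·1 = 1 ✓
b·c: 6/11·5/6 + (-1/22)·(-1) = 1/2 ✓
b·c²: 6/11·25/36 + (-1/22)·1 = 1/3 ✓
b·Ac: (-1/22)·(-11/3) = 1/6 ✓; 3 stages ⇒ order 3.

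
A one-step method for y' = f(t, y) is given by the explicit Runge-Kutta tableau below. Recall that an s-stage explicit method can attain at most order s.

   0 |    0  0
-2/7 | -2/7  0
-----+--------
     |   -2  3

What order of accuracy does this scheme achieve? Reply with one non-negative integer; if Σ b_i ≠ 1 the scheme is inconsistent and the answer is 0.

1

b = (-2, 3)
c = (0, -2/7)
Σ b_i: (-2)·1 + 3·1 = 1 ✓
b·c: 3·(-2/7) = -6/7 ≠ 1/2 ⇒ order 1.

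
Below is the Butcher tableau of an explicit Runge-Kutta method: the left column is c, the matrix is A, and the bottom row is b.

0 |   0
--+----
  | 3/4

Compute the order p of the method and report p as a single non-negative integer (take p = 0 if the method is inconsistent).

b = (3/4)
c = (0)
Σ b_i: 3/4·1 = 3/4 ≠ 1 ⇒ order 0.

0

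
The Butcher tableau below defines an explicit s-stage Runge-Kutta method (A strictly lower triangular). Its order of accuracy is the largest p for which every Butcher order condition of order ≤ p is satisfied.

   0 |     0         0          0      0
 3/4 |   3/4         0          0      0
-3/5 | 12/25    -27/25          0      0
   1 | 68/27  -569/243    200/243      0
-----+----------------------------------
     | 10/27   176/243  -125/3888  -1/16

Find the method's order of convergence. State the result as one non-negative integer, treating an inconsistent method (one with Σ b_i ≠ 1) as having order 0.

4

b = (10/27, 176/243, -125/3888, -1/16)
c = (0, 3/4, -3/5, 1)
Ac = (0, 0, -81/100, -9/4)
Σ b_i: 10/27·1 + 176/243·1 + (-125/3888)·1 + (-1/16)·1 = 1 ✓
b·c: 176/243·3/4 + (-125/3888)·(-3/5) + (-1/16)·1 = 1/2 ✓
b·c²: 176/243·9/16 + (-125/3888)·9/25 + (-1/16)·1 = 1/3 ✓
b·Ac: (-125/3888)·(-81/100) + (-1/16)·(-9/4) = 1/6 ✓
b·c³: 176/243·27/64 + (-125/3888)·(-27/125) + (-1/16)·1 = 1/4 ✓
b·(c∘Ac): (-125/3888)·243/500 + (-1/16)·(-9/4) = 1/8 ✓
b·Ac²: (-125/3888)·(-243/400) + (-1/16)·(-49/48) = 1/12 ✓
b·A²c: (-1/16)·(-2/3) = 1/24 ✓; 4 stages ⇒ order 4.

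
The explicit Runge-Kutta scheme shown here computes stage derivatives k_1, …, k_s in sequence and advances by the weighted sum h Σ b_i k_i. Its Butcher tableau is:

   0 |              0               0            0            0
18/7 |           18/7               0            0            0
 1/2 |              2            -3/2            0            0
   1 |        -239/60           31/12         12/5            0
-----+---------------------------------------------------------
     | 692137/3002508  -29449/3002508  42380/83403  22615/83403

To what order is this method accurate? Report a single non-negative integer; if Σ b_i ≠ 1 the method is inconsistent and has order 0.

3

b = (692137/3002508, -29449/3002508, 42380/83403, 22615/83403)
c = (0, 18/7, 1/2, 1)
Ac = (0, 0, -27/7, 549/70)
Σ b_i: 692137/3002508·1 + (-29449/3002508)·1 + 42380/83403·1 + 22615/83403·1 = 1 ✓
b·c: (-29449/3002508)·18/7 + 42380/83403·1/2 + 22615/83403·1 = 1/2 ✓
b·c²: (-29449/3002508)·324/49 + 42380/83403·1/4 + 22615/83403·1 = 1/3 ✓
b·Ac: 42380/83403·(-27/7) + 22615/83403·549/70 = 1/6 ✓
b·c³: (-29449/3002508)·5832/343 + 42380/83403·1/8 + 22615/83403·1 = 196051/1167642 ≠ 1/4 ⇒ order 3.
b·(c∘Ac): 42380/83403·(-27/14) + 22615/83403·549/70 = 148763/129738 ≠ 1/8
b·Ac²: 42380/83403·(-486/49) + 22615/83403·4332/245 = -47764/194607 ≠ 1/12
b·A²c: 22615/83403·(-324/35) = -54276/21623 ≠ 1/24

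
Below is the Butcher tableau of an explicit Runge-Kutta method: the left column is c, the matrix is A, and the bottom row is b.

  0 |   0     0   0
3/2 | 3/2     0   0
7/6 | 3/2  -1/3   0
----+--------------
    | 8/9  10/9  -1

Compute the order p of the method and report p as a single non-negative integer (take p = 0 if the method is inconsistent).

2

b = (8/9, 10/9, -1)
c = (0, 3/2, 7/6)
Ac = (0, 0, -1/2)
Σ b_i: 8/9·1 + 10/9·1 + (-1)·1 = 1 ✓
b·c: 10/9·3/2 + (-1)·7/6 = 1/2 ✓
b·c²: 10/9·9/4 + (-1)·49/36 = 41/36 ≠ 1/3 ⇒ order 2.
b·Ac: (-1)·(-1/2) = 1/2 ≠ 1/6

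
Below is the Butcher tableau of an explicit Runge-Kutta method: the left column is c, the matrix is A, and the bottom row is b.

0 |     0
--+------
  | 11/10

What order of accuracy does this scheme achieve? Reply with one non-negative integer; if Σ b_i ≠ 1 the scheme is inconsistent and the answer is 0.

0

b = (11/10)
c = (0)
Σ b_i: 11/10·1 = 11/10 ≠ 1 ⇒ order 0.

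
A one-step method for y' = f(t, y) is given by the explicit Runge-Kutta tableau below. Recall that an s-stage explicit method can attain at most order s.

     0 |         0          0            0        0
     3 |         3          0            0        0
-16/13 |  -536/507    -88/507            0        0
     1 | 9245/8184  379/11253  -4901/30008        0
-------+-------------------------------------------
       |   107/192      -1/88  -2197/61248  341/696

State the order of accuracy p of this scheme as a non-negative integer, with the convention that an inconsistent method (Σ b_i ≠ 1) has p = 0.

4

b = (107/192, -1/88, -2197/61248, 341/696)
c = (0, 3, -16/13, 1)
Ac = (0, 0, -88/169, 103/341)
Σ b_i: 107/192·1 + (-1/88)·1 + (-2197/61248)·1 + 341/696·1 = 1 ✓
b·c: (-1/88)·3 + (-2197/61248)·(-16/13) + 341/696·1 = 1/2 ✓
b·c²: (-1/88)·9 + (-2197/61248)·256/169 + 341/696·1 = 1/3 ✓
b·Ac: (-2197/61248)·(-88/169) + 341/696·103/341 = 1/6 ✓
b·c³: (-1/88)·27 + (-2197/61248)·(-4096/2197) + 341/696·1 = 1/4 ✓
b·(c∘Ac): (-2197/61248)·1408/2197 + 341/696·103/341 = 1/8 ✓
b·Ac²: (-2197/61248)·(-264/169) + 341/696·19/341 = 1/12 ✓
b·A²c: 341/696·29/341 = 1/24 ✓; 4 stages ⇒ order 4.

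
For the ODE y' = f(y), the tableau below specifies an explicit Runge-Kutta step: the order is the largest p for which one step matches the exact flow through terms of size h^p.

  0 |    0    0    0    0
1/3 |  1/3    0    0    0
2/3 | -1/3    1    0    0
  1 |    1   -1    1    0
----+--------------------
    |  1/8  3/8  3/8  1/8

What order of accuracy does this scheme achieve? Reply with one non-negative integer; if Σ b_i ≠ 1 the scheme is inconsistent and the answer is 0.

4

b = (1/8, 3/8, 3/8, 1/8)
c = (0, 1/3, 2/3, 1)
Ac = (0, 0, 1/3, 1/3)
Σ b_i: 1/8·1 + 3/8·1 + 3/8·1 + 1/8·1 = 1 ✓
b·c: 3/8·1/3 + 3/8·2/3 + 1/8·1 = 1/2 ✓
b·c²: 3/8·1/9 + 3/8·4/9 + 1/8·1 = 1/3 ✓
b·Ac: 3/8·1/3 + 1/8·1/3 = 1/6 ✓
b·c³: 3/8·1/27 + 3/8·8/27 + 1/8·1 = 1/4 ✓
b·(c∘Ac): 3/8·2/9 + 1/8·1/3 = 1/8 ✓
b·Ac²: 3/8·1/9 + 1/8·1/3 = 1/12 ✓
b·A²c: 1/8·1/3 = 1/24 ✓; 4 stages ⇒ order 4.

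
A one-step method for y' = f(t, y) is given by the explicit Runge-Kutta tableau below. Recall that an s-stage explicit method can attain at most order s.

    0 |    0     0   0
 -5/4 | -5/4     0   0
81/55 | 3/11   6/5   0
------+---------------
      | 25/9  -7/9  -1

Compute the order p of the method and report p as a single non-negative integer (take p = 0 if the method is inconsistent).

1

b = (25/9, -7/9, -1)
c = (0, -5/4, 81/55)
Ac = (0, 0, -3/2)
Σ b_i: 25/9·1 + (-7/9)·1 + (-1)·1 = 1 ✓
b·c: (-7/9)·(-5/4) + (-1)·81/55 = -991/1980 ≠ 1/2 ⇒ order 1.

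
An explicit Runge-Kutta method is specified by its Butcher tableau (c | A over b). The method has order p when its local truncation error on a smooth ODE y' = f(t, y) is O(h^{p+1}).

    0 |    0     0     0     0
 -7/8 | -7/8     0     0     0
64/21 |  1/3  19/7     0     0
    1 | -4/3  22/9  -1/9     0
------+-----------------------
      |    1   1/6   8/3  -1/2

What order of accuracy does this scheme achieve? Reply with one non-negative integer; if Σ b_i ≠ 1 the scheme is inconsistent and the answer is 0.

b = (1, 1/6, 8/3, -1/2)
c = (0, -7/8, 64/21, 1)
Ac = (0, 0, -19/8, -1873/756)
Σ b_i: 1·1 + 1/6·1 + 8/3·1 + (-1/2)·1 = 10/3 ≠ 1 ⇒ order 0.

0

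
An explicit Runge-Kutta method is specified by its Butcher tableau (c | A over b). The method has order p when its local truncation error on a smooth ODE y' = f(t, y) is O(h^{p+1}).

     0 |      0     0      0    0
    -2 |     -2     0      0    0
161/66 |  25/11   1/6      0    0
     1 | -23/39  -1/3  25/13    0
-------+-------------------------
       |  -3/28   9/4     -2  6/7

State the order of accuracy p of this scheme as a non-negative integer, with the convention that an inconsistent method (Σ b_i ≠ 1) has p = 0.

1

b = (-3/28, 9/4, -2, 6/7)
c = (0, -2, 161/66, 1)
Ac = (0, 0, -1/3, 4597/858)
Σ b_i: (-3/28)·1 + 9/4·1 + (-2)·1 + 6/7·1 = 1 ✓
b·c: 9/4·(-2) + (-2)·161/66 + 6/7·1 = -3937/462 ≠ 1/2 ⇒ order 1.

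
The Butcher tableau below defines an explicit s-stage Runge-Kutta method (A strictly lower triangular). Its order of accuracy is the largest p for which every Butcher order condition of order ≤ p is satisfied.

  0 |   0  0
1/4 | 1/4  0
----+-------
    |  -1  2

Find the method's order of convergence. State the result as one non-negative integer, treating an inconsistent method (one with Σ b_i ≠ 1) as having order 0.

b = (-1, 2)
c = (0, 1/4)
Σ b_i: (-1)·1 + 2·1 = 1 ✓
b·c: 2·1/4 = 1/2 ✓; 2 stages ⇒ order 2.

2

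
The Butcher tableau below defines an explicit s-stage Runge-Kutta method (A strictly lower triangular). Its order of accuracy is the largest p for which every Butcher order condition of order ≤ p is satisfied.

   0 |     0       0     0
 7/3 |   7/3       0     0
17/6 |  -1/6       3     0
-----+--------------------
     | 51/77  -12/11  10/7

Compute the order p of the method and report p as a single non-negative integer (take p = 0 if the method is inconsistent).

b = (51/77, -12/11, 10/7)
c = (0, 7/3, 17/6)
Ac = (0, 0, 7)
Σ b_i: 51/77·1 + (-12/11)·1 + 10/7·1 = 1 ✓
b·c: (-12/11)·7/3 + 10/7·17/6 = 347/231 ≠ 1/2 ⇒ order 1.

1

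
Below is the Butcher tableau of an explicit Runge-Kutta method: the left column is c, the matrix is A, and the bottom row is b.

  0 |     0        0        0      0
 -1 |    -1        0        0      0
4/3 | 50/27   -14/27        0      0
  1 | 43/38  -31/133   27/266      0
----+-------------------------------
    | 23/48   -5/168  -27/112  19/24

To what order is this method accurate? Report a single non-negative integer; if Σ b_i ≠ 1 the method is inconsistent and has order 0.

4

b = (23/48, -5/168, -27/112, 19/24)
c = (0, -1, 4/3, 1)
Ac = (0, 0, 14/27, 7/19)
Σ b_i: 23/48·1 + (-5/168)·1 + (-27/112)·1 + 19/24·1 = 1 ✓
b·c: (-5/168)·(-1) + (-27/112)·4/3 + 19/24·1 = 1/2 ✓
b·c²: (-5/168)·1 + (-27/112)·16/9 + 19/24·1 = 1/3 ✓
b·Ac: (-27/112)·14/27 + 19/24·7/19 = 1/6 ✓
b·c³: (-5/168)·(-1) + (-27/112)·64/27 + 19/24·1 = 1/4 ✓
b·(c∘Ac): (-27/112)·56/81 + 19/24·7/19 = 1/8 ✓
b·Ac²: (-27/112)·(-14/27) + 19/24·(-1/19) = 1/12 ✓
b·A²c: 19/24·1/19 = 1/24 ✓; 4 stages ⇒ order 4.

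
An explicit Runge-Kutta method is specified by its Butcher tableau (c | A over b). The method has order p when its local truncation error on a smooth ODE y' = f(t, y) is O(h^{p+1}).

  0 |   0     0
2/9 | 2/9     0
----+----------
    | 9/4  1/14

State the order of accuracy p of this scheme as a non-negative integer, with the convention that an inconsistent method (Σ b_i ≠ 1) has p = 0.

0

b = (9/4, 1/14)
c = (0, 2/9)
Σ b_i: 9/4·1 + 1/14·1 = 65/28 ≠ 1 ⇒ order 0.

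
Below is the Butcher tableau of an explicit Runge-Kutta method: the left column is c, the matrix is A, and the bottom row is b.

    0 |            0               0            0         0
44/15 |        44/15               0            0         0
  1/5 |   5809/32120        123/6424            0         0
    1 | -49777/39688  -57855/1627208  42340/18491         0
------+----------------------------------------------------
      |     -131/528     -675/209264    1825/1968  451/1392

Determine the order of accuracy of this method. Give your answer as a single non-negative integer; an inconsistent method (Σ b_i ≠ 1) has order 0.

4

b = (-131/528, -675/209264, 1825/1968, 451/1392)
c = (0, 44/15, 1/5, 1)
Ac = (0, 0, 41/730, 29/82)
Σ b_i: (-131/528)·1 + (-675/209264)·1 + 1825/1968·1 + 451/1392·1 = 1 ✓
b·c: (-675/209264)·44/15 + 1825/1968·1/5 + 451/1392·1 = 1/2 ✓
b·c²: (-675/209264)·1936/225 + 1825/1968·1/25 + 451/1392·1 = 1/3 ✓
b·Ac: 1825/1968·41/730 + 451/1392·29/82 = 1/6 ✓
b·c³: (-675/209264)·85184/3375 + 1825/1968·1/125 + 451/1392·1 = 1/4 ✓
b·(c∘Ac): 1825/1968·41/3650 + 451/1392·29/82 = 1/8 ✓
b·Ac²: 1825/1968·902/5475 + 451/1392·(-290/1353) = 1/12 ✓
b·A²c: 451/1392·58/451 = 1/24 ✓; 4 stages ⇒ order 4.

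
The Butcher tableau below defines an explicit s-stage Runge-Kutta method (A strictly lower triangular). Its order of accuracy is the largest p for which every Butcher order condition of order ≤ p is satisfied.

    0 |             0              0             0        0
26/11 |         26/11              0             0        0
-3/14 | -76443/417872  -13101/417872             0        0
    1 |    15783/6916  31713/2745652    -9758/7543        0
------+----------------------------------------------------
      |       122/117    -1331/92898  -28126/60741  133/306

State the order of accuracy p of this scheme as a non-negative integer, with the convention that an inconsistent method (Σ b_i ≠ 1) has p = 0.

b = (122/117, -1331/92898, -28126/60741, 133/306)
c = (0, 26/11, -3/14, 1)
Ac = (0, 0, -1191/16072, 81/266)
Σ b_i: 122/117·1 + (-1331/92898)·1 + (-28126/60741)·1 + 133/306·1 = 1 ✓
b·c: (-1331/92898)·26/11 + (-28126/60741)·(-3/14) + 133/306·1 = 1/2 ✓
b·c²: (-1331/92898)·676/121 + (-28126/60741)·9/196 + 133/306·1 = 1/3 ✓
b·Ac: (-28126/60741)·(-1191/16072) + 133/306·81/266 = 1/6 ✓
b·c³: (-1331/92898)·17576/1331 + (-28126/60741)·(-27/2744) + 133/306·1 = 1/4 ✓
b·(c∘Ac): (-28126/60741)·3573/225008 + 133/306·81/266 = 1/8 ✓
b·Ac²: (-28126/60741)·(-15483/88396) + 133/306·15/2926 = 1/12 ✓
b·A²c: 133/306·51/532 = 1/24 ✓; 4 stages ⇒ order 4.

4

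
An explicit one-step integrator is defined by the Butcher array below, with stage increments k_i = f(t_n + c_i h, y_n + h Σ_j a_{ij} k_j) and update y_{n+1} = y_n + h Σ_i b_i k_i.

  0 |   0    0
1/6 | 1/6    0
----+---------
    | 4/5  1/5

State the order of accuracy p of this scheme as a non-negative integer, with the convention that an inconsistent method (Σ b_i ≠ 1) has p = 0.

b = (4/5, 1/5)
c = (0, 1/6)
Σ b_i: 4/5·1 + 1/5·1 = 1 ✓
b·c: 1/5·1/6 = 1/30 ≠ 1/2 ⇒ order 1.

1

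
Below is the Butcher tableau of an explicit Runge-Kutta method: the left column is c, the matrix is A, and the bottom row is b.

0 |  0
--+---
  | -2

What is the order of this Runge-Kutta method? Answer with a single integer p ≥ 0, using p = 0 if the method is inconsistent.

b = (-2)
c = (0)
Σ b_i: (-2)·1 = -2 ≠ 1 ⇒ order 0.

0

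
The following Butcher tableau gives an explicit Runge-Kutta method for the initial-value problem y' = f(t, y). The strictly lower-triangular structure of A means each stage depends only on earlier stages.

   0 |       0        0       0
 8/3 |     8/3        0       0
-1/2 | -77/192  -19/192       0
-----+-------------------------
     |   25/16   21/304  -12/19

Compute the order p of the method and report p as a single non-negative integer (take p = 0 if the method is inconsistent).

3

b = (25/16, 21/304, -12/19)
c = (0, 8/3, -1/2)
Ac = (0, 0, -19/72)
Σ b_i: 25/16·1 + 21/304·1 + (-12/19)·1 = 1 ✓
b·c: 21/304·8/3 + (-12/19)·(-1/2) = 1/2 ✓
b·c²: 21/304·64/9 + (-12/19)·1/4 = 1/3 ✓
b·Ac: (-12/19)·(-19/72) = 1/6 ✓; 3 stages ⇒ order 3.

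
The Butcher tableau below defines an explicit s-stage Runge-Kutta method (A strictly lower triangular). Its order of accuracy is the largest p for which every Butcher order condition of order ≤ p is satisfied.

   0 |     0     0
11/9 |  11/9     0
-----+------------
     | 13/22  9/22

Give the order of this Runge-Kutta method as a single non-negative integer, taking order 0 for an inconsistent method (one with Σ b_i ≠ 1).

2

b = (13/22, 9/22)
c = (0, 11/9)
Σ b_i: 13/22·1 + 9/22·1 = 1 ✓
b·c: 9/22·11/9 = 1/2 ✓; 2 stages ⇒ order 2.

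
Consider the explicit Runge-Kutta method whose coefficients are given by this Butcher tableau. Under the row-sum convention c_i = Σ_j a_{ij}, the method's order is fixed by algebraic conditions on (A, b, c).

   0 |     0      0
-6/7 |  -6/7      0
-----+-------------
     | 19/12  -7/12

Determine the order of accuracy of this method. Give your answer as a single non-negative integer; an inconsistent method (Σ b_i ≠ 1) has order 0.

2

b = (19/12, -7/12)
c = (0, -6/7)
Σ b_i: 19/12·1 + (-7/12)·1 = 1 ✓
b·c: (-7/12)·(-6/7) = 1/2 ✓; 2 stages ⇒ order 2.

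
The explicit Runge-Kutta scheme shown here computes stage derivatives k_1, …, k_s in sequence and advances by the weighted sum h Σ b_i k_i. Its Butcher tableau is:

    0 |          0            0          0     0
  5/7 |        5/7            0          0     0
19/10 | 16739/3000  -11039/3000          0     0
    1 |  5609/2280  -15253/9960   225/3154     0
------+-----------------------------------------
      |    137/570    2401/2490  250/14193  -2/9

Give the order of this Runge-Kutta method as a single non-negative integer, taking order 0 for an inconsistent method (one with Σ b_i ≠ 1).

b = (137/570, 2401/2490, 250/14193, -2/9)
c = (0, 5/7, 19/10, 1)
Ac = (0, 0, -1577/600, -23/24)
Σ b_i: 137/570·1 + 2401/2490·1 + 250/14193·1 + (-2/9)·1 = 1 ✓
b·c: 2401/2490·5/7 + 250/14193·19/10 + (-2/9)·1 = 1/2 ✓
b·c²: 2401/2490·25/49 + 250/14193·361/100 + (-2/9)·1 = 1/3 ✓
b·Ac: 250/14193·(-1577/600) + (-2/9)·(-23/24) = 1/6 ✓
b·c³: 2401/2490·125/343 + 250/14193·6859/1000 + (-2/9)·1 = 1/4 ✓
b·(c∘Ac): 250/14193·(-29963/6000) + (-2/9)·(-23/24) = 1/8 ✓
b·Ac²: 250/14193·(-1577/840) + (-2/9)·(-11/21) = 1/12 ✓
b·A²c: (-2/9)·(-3/16) = 1/24 ✓; 4 stages ⇒ order 4.

4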